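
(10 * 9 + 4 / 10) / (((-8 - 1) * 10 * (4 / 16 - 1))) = 904 / 675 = 1.34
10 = 10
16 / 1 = 16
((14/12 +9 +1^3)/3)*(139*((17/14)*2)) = 158321/126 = 1256.52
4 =4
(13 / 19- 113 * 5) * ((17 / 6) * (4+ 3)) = -212653 / 19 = -11192.26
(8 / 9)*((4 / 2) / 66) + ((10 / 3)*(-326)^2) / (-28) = -26303254 / 2079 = -12651.88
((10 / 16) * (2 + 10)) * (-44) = -330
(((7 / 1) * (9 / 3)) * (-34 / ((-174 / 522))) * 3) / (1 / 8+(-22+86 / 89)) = -4575312 / 14887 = -307.34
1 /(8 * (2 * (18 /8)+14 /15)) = 15 /652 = 0.02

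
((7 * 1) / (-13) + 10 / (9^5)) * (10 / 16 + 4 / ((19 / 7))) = -131814947 / 116680824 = -1.13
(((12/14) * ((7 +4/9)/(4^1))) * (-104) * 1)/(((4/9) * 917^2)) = -2613/5886223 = -0.00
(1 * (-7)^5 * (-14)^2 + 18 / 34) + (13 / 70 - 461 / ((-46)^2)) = -4147427805377 / 1259020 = -3294171.50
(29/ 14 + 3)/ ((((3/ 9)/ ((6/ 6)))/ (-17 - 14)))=-6603/ 14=-471.64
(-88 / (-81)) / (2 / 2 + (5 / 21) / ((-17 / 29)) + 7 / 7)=10472 / 15363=0.68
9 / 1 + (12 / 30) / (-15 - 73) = 1979 / 220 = 9.00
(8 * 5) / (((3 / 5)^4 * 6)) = 12500 / 243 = 51.44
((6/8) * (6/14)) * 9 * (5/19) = 405/532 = 0.76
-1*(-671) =671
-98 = -98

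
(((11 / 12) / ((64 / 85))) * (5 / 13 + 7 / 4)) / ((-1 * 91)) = -34595 / 1211392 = -0.03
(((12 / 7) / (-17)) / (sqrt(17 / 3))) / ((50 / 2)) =-12 *sqrt(51) / 50575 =-0.00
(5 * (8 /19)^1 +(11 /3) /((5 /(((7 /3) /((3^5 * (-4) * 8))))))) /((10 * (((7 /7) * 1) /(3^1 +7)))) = 13995337 /6648480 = 2.11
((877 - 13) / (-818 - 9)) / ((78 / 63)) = -9072 / 10751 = -0.84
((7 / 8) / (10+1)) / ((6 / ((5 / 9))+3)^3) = 875 / 28908792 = 0.00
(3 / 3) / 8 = 1 / 8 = 0.12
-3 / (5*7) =-3 / 35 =-0.09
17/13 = 1.31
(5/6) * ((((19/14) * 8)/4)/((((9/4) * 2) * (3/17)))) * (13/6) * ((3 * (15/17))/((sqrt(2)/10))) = 30875 * sqrt(2)/378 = 115.51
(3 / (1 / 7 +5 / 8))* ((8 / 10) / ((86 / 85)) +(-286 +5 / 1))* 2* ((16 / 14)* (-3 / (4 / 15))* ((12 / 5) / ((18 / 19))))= 131864256 / 1849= 71316.53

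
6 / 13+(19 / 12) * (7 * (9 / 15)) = 1849 / 260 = 7.11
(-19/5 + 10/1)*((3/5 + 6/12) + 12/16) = 1147/100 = 11.47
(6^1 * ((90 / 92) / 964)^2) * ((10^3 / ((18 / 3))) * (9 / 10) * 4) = 455625 / 122899396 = 0.00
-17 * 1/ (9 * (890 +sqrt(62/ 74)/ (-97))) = -309838370/ 145988549613-97 * sqrt(1147)/ 145988549613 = -0.00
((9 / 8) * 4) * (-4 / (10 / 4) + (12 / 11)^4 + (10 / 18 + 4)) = 2880373 / 146410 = 19.67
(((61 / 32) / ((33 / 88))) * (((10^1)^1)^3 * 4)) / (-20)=-3050 / 3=-1016.67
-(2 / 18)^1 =-1 / 9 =-0.11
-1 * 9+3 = -6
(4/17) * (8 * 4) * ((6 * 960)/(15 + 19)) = 368640/289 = 1275.57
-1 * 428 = -428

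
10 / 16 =5 / 8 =0.62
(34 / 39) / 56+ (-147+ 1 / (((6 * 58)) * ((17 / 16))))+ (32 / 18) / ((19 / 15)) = -1489085245 / 10228764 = -145.58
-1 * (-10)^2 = -100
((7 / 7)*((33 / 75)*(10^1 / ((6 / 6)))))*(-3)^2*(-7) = -1386 / 5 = -277.20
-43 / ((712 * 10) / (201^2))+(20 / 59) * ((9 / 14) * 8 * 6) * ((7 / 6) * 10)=-51233337 / 420080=-121.96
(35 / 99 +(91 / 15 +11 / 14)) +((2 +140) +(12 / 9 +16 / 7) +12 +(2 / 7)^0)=1149167 / 6930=165.82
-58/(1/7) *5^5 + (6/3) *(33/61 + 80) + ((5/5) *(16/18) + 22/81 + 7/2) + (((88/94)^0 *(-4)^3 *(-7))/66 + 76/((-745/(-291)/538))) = -101439815793299/80982990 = -1252606.45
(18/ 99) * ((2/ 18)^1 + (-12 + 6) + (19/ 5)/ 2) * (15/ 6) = -359/ 198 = -1.81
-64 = -64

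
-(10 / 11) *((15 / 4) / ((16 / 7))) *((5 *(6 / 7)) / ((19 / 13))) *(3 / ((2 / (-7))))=307125 / 6688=45.92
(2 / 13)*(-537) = -1074 / 13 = -82.62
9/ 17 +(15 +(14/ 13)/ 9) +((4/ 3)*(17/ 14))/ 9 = 661160/ 41769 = 15.83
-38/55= -0.69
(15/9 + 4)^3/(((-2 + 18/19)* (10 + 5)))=-93347/8100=-11.52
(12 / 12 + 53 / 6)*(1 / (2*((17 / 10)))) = 295 / 102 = 2.89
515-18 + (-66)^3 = -286999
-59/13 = -4.54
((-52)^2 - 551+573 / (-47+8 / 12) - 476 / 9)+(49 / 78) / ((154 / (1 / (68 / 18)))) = 50793690335 / 24329448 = 2087.75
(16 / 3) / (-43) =-16 / 129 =-0.12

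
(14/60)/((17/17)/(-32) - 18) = -112/8655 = -0.01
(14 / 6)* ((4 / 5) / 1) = 28 / 15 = 1.87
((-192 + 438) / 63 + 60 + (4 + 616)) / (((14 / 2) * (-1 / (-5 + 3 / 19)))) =1321304 / 2793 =473.08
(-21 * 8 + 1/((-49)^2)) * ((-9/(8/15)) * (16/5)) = 21781818/2401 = 9071.98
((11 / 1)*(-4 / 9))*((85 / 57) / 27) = -3740 / 13851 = -0.27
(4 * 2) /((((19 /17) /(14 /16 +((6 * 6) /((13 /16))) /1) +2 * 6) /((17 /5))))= 2716022 /1200715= 2.26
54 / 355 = 0.15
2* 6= 12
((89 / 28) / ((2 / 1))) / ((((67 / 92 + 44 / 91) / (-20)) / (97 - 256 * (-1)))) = -18787366 / 2029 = -9259.42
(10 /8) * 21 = 105 /4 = 26.25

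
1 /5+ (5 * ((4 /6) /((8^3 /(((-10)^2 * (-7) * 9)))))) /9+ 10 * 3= 25.64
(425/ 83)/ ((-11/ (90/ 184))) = -19125/ 83996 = -0.23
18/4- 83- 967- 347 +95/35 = -19457/14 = -1389.79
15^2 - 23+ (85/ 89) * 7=18573/ 89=208.69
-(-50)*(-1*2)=-100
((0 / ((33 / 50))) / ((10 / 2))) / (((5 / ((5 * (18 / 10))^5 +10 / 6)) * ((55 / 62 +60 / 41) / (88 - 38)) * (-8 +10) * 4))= 0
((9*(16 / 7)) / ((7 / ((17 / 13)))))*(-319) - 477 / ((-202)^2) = -31864637097 / 25992148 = -1225.93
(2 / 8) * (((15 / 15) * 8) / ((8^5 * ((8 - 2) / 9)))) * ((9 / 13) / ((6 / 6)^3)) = 0.00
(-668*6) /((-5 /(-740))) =-593184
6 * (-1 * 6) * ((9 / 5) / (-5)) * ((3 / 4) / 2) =4.86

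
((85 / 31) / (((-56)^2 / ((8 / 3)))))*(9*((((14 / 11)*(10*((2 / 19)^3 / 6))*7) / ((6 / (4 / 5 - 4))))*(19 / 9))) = -1360 / 3323727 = -0.00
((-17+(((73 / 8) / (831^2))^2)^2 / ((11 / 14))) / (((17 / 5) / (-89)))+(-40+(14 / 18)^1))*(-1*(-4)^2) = -35340119079153667356905177215733 / 5443268615012031185188642176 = -6492.44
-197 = -197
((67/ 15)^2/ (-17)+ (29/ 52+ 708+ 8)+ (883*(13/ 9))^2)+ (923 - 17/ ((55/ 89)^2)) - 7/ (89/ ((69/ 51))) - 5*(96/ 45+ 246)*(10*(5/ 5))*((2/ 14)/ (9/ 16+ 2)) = 1801060997589772363/ 1106533488060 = 1627660.63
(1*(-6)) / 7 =-6 / 7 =-0.86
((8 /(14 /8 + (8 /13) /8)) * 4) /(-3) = -1664 /285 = -5.84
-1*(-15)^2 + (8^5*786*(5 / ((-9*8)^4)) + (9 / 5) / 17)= -40915892 / 185895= -220.10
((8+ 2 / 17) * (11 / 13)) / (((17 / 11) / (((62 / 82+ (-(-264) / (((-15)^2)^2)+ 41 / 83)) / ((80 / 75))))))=100307271031 / 19177606500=5.23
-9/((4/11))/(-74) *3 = 297/296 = 1.00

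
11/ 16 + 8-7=27/ 16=1.69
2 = 2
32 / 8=4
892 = 892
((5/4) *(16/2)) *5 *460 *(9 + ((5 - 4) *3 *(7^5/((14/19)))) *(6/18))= 524825500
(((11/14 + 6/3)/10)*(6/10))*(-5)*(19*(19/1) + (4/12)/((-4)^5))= -43250649/143360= -301.69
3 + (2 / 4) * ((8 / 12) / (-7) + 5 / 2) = 353 / 84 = 4.20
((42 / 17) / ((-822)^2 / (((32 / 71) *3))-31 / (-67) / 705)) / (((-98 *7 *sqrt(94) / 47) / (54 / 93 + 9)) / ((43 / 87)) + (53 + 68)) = 41666848610698080 *sqrt(94) / 37590283256515209865907761 + 1635662608250766480 / 37590283256515209865907761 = 0.00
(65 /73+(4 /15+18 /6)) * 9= 13656 /365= 37.41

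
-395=-395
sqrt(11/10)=sqrt(110)/10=1.05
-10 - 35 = -45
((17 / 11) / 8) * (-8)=-17 / 11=-1.55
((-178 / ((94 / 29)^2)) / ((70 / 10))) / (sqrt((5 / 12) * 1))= -74849 * sqrt(15) / 77315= -3.75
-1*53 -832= -885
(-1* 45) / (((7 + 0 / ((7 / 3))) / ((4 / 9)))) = -2.86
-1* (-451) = 451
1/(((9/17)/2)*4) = 17/18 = 0.94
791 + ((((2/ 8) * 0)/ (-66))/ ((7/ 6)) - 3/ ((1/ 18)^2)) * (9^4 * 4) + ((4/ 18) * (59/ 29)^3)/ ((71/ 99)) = -44170785754025/ 1731619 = -25508374.39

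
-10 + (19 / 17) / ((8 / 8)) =-151 / 17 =-8.88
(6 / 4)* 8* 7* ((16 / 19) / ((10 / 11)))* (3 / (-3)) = -7392 / 95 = -77.81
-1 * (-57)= 57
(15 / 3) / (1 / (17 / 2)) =85 / 2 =42.50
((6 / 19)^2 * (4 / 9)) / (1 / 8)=128 / 361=0.35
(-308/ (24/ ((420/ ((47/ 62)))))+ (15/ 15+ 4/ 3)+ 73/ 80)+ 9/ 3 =-7103.97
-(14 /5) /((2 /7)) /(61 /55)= -8.84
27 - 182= -155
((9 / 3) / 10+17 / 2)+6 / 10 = 47 / 5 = 9.40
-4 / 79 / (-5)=4 / 395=0.01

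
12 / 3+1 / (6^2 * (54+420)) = 68257 / 17064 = 4.00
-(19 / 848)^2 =-361 / 719104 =-0.00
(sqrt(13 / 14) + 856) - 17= sqrt(182) / 14 + 839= 839.96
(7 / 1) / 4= 7 / 4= 1.75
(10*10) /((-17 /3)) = -300 /17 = -17.65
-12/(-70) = 6/35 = 0.17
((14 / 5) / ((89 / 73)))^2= 1044484 / 198025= 5.27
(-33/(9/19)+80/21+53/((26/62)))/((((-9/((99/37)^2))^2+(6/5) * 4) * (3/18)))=195961586040/3442794719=56.92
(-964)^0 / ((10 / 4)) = 2 / 5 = 0.40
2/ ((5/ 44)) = 88/ 5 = 17.60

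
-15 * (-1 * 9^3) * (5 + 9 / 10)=129033 / 2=64516.50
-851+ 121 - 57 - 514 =-1301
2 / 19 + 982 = 982.11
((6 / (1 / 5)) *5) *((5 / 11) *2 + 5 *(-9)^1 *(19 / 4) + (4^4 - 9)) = 112725 / 22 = 5123.86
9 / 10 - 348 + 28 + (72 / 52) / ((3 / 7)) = -41063 / 130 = -315.87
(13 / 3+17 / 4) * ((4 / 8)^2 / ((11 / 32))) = 206 / 33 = 6.24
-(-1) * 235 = 235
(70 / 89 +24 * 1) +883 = 907.79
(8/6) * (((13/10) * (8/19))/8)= 26/285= 0.09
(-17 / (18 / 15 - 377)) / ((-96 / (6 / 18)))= -85 / 541152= -0.00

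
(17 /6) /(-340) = -1 /120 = -0.01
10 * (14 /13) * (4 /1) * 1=560 /13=43.08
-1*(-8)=8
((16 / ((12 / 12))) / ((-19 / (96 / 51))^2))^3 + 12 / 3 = 4546690841724260 / 1135573198803289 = 4.00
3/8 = 0.38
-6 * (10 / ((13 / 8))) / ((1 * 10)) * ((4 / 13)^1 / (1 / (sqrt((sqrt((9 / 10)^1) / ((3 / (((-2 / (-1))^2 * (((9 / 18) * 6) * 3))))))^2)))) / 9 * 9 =-3456 * sqrt(10) / 845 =-12.93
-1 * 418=-418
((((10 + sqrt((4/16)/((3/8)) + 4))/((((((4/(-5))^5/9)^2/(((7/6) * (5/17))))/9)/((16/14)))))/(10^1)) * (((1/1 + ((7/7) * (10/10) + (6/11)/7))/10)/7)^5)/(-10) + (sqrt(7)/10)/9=-4746093750/773379662553883 - 158203125 * sqrt(42)/773379662553883 + sqrt(7)/90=0.03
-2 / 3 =-0.67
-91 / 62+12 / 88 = -454 / 341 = -1.33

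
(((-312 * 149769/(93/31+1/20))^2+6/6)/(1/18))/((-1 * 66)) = -2620199106207831963/40931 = -64015027881259.48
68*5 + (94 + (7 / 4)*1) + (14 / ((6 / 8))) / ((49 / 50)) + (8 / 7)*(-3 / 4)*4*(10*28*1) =-42437 / 84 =-505.20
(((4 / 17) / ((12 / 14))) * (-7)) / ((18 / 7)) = -343 / 459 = -0.75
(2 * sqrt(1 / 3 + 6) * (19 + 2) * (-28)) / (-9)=392 * sqrt(57) / 9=328.84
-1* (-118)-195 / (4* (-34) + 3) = 15889 / 133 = 119.47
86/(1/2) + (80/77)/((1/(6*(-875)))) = -58108/11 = -5282.55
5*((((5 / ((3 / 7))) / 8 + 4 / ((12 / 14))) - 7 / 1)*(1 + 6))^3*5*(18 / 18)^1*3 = -8823675 / 512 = -17233.74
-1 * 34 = -34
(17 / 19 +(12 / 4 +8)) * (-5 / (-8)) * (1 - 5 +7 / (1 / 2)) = 2825 / 38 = 74.34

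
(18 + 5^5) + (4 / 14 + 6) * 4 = 22177 / 7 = 3168.14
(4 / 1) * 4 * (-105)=-1680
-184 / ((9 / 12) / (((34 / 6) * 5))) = -62560 / 9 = -6951.11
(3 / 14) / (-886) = -3 / 12404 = -0.00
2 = 2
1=1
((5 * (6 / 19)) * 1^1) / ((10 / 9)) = 27 / 19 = 1.42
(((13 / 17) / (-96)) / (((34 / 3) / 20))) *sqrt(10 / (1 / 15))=-325 *sqrt(6) / 4624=-0.17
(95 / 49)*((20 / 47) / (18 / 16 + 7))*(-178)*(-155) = 83873600 / 29939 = 2801.48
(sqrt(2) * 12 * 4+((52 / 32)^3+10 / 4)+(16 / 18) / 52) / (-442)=-24 * sqrt(2) / 221-407833 / 26477568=-0.17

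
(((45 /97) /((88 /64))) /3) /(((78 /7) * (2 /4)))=280 /13871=0.02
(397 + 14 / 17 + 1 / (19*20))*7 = 17989699 / 6460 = 2784.78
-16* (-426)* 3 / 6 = 3408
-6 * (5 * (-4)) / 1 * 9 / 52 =20.77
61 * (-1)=-61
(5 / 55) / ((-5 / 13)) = -13 / 55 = -0.24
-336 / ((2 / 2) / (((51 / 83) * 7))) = -119952 / 83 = -1445.20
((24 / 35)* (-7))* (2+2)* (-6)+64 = 896 / 5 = 179.20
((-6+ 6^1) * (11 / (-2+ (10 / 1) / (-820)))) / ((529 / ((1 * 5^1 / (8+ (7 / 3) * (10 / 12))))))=0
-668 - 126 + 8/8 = -793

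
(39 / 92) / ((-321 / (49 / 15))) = -637 / 147660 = -0.00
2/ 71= 0.03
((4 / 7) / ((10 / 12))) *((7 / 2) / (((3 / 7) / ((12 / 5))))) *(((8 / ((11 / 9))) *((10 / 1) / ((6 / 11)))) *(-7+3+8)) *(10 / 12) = 5376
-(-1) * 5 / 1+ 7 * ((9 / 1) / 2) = 73 / 2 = 36.50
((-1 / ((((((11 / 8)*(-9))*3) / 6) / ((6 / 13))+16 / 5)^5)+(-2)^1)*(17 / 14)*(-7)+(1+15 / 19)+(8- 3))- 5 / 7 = 35639070407398913117 / 1544480980842551269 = 23.08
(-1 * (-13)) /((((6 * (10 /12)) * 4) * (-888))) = -0.00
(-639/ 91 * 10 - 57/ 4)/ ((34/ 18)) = -276723/ 6188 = -44.72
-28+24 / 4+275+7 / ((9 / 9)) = 260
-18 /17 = -1.06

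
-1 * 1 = -1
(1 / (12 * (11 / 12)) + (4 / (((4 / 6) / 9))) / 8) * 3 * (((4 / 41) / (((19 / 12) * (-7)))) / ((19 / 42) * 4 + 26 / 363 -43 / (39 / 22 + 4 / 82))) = 293758542 / 35328306697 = 0.01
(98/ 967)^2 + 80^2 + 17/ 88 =526658866465/ 82287832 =6400.20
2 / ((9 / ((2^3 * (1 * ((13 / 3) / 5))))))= 208 / 135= 1.54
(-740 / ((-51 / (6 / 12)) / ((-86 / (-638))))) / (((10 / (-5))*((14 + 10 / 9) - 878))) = 23865 / 42115018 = 0.00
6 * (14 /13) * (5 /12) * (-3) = -105 /13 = -8.08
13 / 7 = 1.86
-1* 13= -13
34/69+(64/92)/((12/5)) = 18/23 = 0.78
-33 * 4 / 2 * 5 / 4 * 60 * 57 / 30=-9405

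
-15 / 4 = -3.75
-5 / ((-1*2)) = 2.50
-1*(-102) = 102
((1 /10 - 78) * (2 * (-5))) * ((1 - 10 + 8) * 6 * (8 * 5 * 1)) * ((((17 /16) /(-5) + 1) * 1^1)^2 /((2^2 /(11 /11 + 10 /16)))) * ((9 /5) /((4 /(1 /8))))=-1085239701 /409600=-2649.51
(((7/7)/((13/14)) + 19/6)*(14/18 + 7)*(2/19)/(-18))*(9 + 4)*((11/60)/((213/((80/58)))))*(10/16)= -637175/342230508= -0.00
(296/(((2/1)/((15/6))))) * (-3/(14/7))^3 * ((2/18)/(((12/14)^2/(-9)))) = 27195/16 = 1699.69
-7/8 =-0.88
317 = 317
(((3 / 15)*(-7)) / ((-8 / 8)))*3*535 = 2247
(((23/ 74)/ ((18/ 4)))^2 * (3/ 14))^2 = 279841/ 267787620324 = 0.00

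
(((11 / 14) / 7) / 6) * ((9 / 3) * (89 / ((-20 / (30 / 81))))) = -979 / 10584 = -0.09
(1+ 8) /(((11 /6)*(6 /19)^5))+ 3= 1566.19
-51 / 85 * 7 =-21 / 5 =-4.20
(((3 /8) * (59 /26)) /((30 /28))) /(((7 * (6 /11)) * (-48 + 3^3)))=-649 /65520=-0.01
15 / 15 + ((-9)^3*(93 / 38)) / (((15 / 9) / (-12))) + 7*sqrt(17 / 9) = 7*sqrt(17) / 3 + 1220441 / 95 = 12856.37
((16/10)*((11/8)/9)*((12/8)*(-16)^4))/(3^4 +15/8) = 2883584/9945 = 289.95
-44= -44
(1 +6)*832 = 5824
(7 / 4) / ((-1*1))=-7 / 4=-1.75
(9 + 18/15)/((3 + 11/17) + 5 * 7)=289/1095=0.26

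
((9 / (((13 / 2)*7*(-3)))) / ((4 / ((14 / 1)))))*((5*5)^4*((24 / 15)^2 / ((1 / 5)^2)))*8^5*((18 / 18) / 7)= -2457600000000 / 91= -27006593406.59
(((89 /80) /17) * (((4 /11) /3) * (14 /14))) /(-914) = -89 /10255080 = -0.00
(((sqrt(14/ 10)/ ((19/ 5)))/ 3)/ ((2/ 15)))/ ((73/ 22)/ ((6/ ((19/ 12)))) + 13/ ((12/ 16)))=3960* sqrt(35)/ 548017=0.04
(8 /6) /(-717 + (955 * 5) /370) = -0.00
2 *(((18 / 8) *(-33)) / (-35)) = 297 / 70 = 4.24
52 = 52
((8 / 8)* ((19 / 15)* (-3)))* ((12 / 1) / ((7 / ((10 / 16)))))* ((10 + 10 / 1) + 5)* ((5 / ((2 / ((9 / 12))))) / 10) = -4275 / 224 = -19.08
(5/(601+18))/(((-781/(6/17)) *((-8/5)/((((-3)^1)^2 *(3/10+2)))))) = 3105/65747704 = 0.00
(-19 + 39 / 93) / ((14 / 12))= -3456 / 217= -15.93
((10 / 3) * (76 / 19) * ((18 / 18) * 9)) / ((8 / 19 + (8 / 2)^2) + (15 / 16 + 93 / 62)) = 12160 / 1911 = 6.36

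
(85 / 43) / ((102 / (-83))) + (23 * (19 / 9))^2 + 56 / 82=673092337 / 285606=2356.72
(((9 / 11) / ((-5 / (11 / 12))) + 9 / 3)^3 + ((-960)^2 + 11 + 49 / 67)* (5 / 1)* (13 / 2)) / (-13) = -16054488767931 / 6968000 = -2304031.11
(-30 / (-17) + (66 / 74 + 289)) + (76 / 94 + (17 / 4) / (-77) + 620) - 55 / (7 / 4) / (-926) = 549526095853 / 602257436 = 912.44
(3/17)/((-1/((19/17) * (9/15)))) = -171/1445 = -0.12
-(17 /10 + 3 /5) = -23 /10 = -2.30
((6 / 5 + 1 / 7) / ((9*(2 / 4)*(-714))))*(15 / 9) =-47 / 67473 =-0.00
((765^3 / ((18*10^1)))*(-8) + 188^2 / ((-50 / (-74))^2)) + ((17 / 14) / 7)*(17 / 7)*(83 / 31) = -263435650255649 / 13291250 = -19820231.37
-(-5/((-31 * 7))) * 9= -45/217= -0.21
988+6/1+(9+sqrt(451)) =sqrt(451)+1003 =1024.24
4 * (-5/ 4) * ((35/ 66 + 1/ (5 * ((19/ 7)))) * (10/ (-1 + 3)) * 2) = -18935/ 627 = -30.20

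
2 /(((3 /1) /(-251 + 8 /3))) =-1490 /9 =-165.56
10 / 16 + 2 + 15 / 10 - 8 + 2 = -15 / 8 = -1.88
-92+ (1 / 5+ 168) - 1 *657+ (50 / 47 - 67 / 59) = -8053787 / 13865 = -580.87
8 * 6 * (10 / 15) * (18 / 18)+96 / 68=568 / 17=33.41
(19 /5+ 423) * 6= 12804 /5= 2560.80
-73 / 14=-5.21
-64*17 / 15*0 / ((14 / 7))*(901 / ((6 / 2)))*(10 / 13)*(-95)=0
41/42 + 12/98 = 323/294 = 1.10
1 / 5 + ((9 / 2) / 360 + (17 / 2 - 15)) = -503 / 80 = -6.29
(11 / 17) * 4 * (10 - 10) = 0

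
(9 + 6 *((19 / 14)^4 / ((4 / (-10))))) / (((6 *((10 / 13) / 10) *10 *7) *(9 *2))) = -6972641 / 96808320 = -0.07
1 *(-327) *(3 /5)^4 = -26487 /625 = -42.38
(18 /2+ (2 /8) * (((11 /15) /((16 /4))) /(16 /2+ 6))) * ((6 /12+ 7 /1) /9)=30251 /4032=7.50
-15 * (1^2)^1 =-15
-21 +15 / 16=-321 / 16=-20.06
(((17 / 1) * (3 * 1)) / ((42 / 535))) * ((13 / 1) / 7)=118235 / 98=1206.48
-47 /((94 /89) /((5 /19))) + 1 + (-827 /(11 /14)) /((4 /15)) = -827171 /209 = -3957.76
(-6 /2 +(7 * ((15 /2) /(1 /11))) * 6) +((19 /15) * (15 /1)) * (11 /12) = 41753 /12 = 3479.42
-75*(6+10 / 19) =-9300 / 19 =-489.47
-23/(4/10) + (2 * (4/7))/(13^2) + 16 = -98173/2366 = -41.49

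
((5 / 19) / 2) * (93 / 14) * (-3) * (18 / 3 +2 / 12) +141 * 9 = 1333011 / 1064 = 1252.83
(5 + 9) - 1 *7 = 7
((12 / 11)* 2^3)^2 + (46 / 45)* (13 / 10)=2109779 / 27225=77.49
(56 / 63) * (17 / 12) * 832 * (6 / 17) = 3328 / 9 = 369.78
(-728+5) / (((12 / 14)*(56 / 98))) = -11809 / 8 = -1476.12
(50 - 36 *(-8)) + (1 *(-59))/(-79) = 26761/79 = 338.75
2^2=4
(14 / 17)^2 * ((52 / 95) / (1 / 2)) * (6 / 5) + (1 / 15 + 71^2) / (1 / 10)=20760739712 / 411825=50411.56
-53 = -53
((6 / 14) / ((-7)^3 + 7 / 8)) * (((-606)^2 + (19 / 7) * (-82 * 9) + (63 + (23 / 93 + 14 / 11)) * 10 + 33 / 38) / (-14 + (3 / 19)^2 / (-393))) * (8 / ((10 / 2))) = 7929933416806304 / 151392291255205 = 52.38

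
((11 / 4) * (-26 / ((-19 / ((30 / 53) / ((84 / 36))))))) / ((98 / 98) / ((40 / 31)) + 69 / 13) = 3346200 / 22295987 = 0.15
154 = 154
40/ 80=1/ 2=0.50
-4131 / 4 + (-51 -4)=-4351 / 4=-1087.75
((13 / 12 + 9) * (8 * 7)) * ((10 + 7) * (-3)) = -28798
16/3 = 5.33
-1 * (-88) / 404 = 22 / 101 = 0.22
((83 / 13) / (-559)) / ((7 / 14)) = -166 / 7267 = -0.02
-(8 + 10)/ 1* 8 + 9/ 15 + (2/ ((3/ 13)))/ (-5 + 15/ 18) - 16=-161.48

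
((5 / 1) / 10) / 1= 1 / 2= 0.50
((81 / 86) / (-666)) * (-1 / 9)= 1 / 6364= 0.00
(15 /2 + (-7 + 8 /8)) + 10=23 /2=11.50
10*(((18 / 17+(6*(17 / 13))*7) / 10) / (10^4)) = 3093 / 552500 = 0.01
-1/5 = -0.20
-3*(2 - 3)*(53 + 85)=414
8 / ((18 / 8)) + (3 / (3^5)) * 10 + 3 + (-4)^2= 1837 / 81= 22.68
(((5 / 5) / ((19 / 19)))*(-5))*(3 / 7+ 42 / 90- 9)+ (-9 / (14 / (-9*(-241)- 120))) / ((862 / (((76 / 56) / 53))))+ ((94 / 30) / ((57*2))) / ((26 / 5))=805983374269 / 19905755688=40.49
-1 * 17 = -17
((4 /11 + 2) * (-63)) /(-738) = 91 /451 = 0.20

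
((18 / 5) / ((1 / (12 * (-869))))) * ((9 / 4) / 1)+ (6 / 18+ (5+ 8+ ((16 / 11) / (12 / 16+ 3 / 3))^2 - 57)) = -7515876913 / 88935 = -84509.78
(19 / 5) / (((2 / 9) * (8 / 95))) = 3249 / 16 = 203.06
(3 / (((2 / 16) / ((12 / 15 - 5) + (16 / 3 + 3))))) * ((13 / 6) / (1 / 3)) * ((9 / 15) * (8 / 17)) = 77376 / 425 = 182.06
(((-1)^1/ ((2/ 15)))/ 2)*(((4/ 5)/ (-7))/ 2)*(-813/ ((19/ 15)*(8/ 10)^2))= -214.90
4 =4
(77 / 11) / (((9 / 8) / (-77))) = -4312 / 9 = -479.11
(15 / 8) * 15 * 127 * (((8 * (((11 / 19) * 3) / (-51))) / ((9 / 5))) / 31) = -174625 / 10013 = -17.44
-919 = -919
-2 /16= -1 /8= -0.12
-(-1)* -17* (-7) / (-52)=-119 / 52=-2.29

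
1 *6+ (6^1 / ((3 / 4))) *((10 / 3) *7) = 578 / 3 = 192.67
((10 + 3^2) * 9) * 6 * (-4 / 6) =-684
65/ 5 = 13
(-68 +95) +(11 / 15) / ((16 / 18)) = 1113 / 40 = 27.82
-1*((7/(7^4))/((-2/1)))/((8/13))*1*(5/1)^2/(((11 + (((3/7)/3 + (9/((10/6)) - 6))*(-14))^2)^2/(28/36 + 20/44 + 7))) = 165546875/916785212112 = 0.00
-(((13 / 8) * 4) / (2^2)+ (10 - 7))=-37 / 8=-4.62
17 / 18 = 0.94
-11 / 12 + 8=85 / 12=7.08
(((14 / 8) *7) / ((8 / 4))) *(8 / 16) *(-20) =-245 / 4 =-61.25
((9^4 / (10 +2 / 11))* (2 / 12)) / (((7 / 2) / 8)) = 24057 / 98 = 245.48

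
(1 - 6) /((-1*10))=1 /2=0.50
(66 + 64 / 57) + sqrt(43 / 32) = sqrt(86) / 8 + 3826 / 57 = 68.28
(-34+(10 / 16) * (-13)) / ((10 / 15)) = -1011 / 16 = -63.19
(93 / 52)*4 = 93 / 13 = 7.15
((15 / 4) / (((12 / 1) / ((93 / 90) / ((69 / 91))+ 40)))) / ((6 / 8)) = 17.23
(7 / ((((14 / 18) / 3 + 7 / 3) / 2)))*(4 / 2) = 54 / 5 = 10.80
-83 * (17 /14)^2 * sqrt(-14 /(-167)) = -23987 * sqrt(2338) /32732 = -35.43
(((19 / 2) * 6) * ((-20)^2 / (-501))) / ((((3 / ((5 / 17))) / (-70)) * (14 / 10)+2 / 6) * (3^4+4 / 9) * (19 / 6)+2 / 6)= -307800000 / 227857973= -1.35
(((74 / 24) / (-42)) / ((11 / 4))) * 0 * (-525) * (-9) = 0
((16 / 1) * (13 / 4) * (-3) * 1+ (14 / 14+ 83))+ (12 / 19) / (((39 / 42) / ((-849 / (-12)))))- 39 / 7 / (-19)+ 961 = 1620790 / 1729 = 937.41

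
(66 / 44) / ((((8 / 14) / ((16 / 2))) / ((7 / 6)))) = 49 / 2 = 24.50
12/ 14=6/ 7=0.86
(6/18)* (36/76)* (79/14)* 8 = 948/133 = 7.13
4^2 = 16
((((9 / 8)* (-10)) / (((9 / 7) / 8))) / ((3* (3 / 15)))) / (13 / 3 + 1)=-21.88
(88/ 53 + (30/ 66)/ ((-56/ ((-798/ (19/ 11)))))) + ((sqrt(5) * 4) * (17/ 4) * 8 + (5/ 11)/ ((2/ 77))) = 4857/ 212 + 136 * sqrt(5) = 327.02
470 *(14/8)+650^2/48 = 9624.58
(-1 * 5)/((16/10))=-25/8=-3.12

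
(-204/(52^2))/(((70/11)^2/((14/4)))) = -6171/946400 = -0.01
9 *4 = 36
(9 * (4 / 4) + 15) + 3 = 27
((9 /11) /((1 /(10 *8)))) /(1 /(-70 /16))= -3150 /11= -286.36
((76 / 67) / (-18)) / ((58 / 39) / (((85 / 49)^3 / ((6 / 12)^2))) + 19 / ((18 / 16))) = -606755500 / 163296250021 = -0.00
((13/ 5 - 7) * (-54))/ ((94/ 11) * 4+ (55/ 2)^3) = 104544/ 9165665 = 0.01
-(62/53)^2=-3844/2809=-1.37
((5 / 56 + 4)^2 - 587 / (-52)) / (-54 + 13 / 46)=-26264643 / 50368864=-0.52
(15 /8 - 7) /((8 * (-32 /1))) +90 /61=186821 /124928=1.50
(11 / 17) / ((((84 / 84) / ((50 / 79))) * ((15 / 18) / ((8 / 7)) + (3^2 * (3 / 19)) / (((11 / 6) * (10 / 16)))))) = 27588000 / 132665569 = 0.21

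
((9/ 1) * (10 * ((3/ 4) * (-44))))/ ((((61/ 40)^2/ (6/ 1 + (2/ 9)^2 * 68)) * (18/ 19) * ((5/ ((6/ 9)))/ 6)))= -1013900800/ 100467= -10091.88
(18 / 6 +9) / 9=4 / 3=1.33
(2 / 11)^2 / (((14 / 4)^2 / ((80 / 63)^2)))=102400 / 23532201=0.00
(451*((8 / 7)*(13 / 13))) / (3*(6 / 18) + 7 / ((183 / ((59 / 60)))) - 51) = -39615840 / 3840109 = -10.32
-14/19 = -0.74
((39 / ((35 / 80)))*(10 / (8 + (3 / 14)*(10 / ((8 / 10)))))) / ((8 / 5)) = 1200 / 23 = 52.17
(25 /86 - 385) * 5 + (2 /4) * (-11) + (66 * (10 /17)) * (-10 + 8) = -1466893 /731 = -2006.69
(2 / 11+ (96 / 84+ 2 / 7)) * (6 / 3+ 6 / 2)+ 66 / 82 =27961 / 3157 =8.86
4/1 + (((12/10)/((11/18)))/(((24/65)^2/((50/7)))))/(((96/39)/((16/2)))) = 833731/2464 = 338.36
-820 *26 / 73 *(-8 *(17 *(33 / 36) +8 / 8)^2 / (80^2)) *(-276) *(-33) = 5340155249 / 5840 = 914410.15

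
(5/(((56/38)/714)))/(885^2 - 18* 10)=323/104406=0.00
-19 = -19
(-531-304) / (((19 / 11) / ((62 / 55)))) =-10354 / 19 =-544.95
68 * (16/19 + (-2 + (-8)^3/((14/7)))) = -332248/19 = -17486.74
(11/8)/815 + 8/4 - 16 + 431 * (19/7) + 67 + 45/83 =4634389791/3788120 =1223.40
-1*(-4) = 4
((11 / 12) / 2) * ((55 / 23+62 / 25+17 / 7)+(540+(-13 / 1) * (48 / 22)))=3829317 / 16100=237.85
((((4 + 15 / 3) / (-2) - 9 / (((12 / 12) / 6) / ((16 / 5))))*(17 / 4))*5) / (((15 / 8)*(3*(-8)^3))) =3349 / 2560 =1.31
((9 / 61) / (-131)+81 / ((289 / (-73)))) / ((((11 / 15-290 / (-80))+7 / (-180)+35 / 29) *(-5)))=0.74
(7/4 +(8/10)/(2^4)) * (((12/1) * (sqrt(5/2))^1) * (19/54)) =12.02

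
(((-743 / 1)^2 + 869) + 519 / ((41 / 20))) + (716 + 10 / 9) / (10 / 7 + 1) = 3471895052 / 6273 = 553466.45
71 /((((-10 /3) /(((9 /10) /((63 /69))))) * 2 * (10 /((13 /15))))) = -63687 /70000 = -0.91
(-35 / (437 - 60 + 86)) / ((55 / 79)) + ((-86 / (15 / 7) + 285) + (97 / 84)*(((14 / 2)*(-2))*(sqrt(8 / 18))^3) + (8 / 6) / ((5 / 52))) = 523575806 / 2062665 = 253.83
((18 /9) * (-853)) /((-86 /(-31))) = -614.95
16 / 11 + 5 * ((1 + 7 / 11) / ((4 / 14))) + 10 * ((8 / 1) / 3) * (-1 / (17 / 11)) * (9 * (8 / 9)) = -60559 / 561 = -107.95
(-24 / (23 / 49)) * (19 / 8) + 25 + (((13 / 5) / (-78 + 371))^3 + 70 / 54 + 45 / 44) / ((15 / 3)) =-41225608485236047 / 429563285167500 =-95.97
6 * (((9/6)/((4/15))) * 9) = 1215/4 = 303.75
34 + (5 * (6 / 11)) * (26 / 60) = 387 / 11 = 35.18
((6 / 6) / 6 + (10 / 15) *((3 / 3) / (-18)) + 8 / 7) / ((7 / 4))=962 / 1323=0.73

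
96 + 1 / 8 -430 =-2671 / 8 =-333.88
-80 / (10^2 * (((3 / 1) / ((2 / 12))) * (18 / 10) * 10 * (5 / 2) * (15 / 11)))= -22 / 30375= -0.00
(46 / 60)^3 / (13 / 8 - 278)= -12167 / 7462125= -0.00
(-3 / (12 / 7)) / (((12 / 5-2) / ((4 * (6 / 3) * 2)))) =-70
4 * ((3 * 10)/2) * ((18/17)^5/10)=11337408/1419857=7.98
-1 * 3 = -3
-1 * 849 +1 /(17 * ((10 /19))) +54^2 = 351409 /170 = 2067.11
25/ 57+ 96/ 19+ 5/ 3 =136/ 19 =7.16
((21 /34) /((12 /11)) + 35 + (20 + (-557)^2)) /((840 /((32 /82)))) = 42201421 /292740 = 144.16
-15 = -15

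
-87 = -87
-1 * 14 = -14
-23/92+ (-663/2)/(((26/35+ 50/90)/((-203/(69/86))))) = 2430667933/37628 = 64597.32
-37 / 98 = -0.38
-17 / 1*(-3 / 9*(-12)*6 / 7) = -408 / 7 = -58.29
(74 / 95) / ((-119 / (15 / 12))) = -37 / 4522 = -0.01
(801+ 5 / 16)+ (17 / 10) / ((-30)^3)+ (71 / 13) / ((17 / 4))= 23945496559 / 29835000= 802.60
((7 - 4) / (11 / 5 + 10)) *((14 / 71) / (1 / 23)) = 4830 / 4331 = 1.12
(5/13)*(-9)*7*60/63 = -300/13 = -23.08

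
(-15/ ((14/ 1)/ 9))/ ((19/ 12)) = -810/ 133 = -6.09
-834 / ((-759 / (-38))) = -10564 / 253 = -41.75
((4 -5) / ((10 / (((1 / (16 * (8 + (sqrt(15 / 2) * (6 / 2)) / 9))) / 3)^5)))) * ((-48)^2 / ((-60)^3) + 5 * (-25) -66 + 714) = -32709256501 / 4324040632387031040000 + 29673303421 * sqrt(30) / 41510790070915497984000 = -0.00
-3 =-3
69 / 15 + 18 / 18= 28 / 5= 5.60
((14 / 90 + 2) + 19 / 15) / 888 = 77 / 19980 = 0.00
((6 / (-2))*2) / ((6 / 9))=-9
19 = 19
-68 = -68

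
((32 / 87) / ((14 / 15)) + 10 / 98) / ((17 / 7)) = 705 / 3451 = 0.20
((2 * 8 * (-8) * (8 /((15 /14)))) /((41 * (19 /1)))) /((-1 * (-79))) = -14336 /923115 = -0.02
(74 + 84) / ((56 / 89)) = 7031 / 28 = 251.11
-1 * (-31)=31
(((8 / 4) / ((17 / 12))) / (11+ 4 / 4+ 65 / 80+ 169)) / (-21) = -128 / 346171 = -0.00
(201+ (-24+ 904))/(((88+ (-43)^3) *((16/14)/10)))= -1645/13812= -0.12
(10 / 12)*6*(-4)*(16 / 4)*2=-160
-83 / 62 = -1.34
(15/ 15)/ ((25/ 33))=33/ 25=1.32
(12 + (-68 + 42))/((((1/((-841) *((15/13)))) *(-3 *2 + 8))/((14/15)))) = 6339.85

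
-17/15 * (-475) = 1615/3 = 538.33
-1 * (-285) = 285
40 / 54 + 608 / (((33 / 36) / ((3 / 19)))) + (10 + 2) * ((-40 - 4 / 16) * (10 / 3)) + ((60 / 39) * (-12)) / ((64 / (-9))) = -23195897 / 15444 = -1501.94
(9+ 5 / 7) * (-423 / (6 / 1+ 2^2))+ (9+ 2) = -399.91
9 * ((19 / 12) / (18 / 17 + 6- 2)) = 969 / 344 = 2.82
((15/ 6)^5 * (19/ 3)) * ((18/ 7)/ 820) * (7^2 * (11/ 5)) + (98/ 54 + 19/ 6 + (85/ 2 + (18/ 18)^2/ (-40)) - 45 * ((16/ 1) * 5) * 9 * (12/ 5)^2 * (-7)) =1306624.54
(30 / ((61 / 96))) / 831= 960 / 16897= 0.06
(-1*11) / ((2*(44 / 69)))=-69 / 8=-8.62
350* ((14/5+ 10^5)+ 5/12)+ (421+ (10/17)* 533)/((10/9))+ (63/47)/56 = 3355971331207/95880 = 35001786.93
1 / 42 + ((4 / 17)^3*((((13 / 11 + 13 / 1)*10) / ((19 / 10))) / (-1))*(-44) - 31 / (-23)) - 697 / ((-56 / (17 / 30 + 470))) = 7094861615523 / 1202309360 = 5901.03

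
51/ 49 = 1.04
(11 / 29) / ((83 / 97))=0.44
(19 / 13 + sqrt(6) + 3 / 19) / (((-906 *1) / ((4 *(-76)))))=3200 / 5889 + 152 *sqrt(6) / 453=1.37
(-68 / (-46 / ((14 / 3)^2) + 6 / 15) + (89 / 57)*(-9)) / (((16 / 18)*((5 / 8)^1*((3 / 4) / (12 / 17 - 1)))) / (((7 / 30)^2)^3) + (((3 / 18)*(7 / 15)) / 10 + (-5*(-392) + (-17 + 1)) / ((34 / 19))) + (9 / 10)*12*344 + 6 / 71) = -52279625199582900 / 8101470297760330819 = -0.01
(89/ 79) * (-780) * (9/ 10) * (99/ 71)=-6185322/ 5609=-1102.75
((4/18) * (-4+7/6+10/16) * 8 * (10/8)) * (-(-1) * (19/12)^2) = -95665/7776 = -12.30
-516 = -516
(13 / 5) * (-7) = -91 / 5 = -18.20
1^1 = 1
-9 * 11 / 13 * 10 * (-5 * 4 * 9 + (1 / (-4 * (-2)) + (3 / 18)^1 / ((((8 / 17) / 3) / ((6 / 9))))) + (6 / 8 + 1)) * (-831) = -291917835 / 26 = -11227609.04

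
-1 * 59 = -59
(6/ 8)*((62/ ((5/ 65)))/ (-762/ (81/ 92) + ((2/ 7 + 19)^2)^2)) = 78375843/ 17823920614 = 0.00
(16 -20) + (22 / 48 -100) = -2485 / 24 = -103.54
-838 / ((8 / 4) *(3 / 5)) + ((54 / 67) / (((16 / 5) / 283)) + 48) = -931121 / 1608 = -579.06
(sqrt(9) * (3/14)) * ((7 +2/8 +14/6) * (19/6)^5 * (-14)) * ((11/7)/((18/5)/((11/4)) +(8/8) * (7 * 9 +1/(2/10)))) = -622.69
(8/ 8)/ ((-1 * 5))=-1/ 5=-0.20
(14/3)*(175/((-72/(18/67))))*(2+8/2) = -1225/67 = -18.28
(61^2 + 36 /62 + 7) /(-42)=-57793 /651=-88.78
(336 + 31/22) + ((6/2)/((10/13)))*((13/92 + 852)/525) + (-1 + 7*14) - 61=672518271/1771000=379.74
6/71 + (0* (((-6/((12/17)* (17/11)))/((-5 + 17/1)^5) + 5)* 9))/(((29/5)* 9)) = 6/71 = 0.08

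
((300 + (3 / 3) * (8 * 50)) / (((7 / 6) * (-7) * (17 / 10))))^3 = -216000000000 / 1685159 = -128177.82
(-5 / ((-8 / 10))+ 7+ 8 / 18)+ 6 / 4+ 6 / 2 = 655 / 36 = 18.19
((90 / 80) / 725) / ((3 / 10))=3 / 580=0.01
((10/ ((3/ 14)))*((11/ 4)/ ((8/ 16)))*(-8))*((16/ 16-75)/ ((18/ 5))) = 1139600/ 27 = 42207.41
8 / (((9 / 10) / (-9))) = -80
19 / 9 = 2.11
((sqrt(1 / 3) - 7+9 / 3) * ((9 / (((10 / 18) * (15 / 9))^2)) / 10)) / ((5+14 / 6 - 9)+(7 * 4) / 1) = -0.14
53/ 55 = 0.96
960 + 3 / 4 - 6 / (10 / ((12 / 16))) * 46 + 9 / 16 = 75249 / 80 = 940.61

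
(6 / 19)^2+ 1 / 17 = 973 / 6137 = 0.16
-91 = -91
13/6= 2.17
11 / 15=0.73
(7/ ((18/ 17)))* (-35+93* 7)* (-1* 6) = -24434.67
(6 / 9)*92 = 61.33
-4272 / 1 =-4272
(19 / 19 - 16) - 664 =-679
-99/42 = -33/14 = -2.36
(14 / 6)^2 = 49 / 9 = 5.44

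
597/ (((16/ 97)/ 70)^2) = 6881036925/ 64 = 107516201.95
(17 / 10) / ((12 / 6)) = 17 / 20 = 0.85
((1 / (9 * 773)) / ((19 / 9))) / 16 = 1 / 234992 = 0.00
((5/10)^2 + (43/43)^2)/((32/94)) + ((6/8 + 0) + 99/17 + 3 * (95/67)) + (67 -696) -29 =-46908639/72896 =-643.50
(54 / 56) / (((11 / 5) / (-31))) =-4185 / 308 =-13.59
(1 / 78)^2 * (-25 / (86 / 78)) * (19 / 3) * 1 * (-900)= 11875 / 559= 21.24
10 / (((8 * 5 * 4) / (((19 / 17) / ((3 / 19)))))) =361 / 816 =0.44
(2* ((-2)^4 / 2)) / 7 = 16 / 7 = 2.29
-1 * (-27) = 27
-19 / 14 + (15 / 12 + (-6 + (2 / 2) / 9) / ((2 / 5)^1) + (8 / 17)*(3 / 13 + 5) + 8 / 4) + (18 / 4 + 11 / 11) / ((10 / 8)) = -97753 / 16380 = -5.97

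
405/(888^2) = 45/87616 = 0.00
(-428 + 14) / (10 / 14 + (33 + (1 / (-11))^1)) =-12.31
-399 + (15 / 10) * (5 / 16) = -12753 / 32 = -398.53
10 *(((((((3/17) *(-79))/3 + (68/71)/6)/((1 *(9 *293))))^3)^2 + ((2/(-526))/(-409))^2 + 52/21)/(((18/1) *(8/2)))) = 380024974253558770421028046031279713972246319068341025/1104995694329472878358902223547216611039738443108147646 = 0.34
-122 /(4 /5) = -305 /2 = -152.50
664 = 664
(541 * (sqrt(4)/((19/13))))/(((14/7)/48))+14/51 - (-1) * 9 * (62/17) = 17248856/969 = 17800.68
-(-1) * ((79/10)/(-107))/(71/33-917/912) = -396264/6150895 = -0.06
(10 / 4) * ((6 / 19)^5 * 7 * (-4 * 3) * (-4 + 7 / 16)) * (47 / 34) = 7195230 / 2215457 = 3.25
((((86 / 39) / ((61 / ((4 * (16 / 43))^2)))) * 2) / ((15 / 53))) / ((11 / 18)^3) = 562692096 / 226928845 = 2.48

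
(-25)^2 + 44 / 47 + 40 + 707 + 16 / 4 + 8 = 65092 / 47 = 1384.94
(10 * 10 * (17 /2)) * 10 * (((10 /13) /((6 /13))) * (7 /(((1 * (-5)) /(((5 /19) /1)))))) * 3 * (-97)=28857500 /19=1518815.79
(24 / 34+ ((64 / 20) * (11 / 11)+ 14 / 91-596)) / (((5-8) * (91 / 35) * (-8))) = -327047 / 34476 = -9.49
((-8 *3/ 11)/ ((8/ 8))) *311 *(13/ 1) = -97032/ 11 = -8821.09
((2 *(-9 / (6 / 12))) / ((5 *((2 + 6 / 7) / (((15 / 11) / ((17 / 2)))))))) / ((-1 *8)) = 189 / 3740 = 0.05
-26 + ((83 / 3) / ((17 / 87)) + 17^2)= 6878 / 17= 404.59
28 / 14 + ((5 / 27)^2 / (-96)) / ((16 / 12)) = 186599 / 93312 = 2.00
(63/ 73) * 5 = 315/ 73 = 4.32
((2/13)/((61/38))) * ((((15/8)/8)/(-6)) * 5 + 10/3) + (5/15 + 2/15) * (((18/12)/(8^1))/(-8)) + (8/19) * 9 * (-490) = -53707533107/28928640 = -1856.55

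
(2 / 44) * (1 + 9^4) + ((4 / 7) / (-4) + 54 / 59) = 1358562 / 4543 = 299.05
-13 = -13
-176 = -176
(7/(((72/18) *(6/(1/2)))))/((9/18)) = 7/24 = 0.29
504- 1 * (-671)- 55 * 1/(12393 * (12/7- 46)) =902830127/768366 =1175.00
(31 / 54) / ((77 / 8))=0.06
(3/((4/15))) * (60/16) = 42.19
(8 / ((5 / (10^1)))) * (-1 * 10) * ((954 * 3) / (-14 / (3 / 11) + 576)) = -686880 / 787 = -872.78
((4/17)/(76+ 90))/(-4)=-1/2822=-0.00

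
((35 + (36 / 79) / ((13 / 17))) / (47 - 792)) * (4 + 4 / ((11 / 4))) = -438684 / 1683253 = -0.26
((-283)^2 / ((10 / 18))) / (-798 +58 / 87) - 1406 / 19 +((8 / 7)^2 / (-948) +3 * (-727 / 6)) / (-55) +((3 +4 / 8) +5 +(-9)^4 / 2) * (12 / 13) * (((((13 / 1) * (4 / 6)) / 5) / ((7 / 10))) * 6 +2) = 77811314251639 / 1527806280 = 50930.09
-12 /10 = -6 /5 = -1.20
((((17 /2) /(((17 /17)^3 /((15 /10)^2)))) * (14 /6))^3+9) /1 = 45503901 /512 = 88874.81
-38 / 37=-1.03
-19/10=-1.90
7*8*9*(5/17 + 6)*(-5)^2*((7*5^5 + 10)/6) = 4917559500/17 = 289268205.88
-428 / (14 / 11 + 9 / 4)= -18832 / 155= -121.50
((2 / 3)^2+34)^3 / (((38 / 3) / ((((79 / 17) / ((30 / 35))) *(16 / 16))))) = 4118605750 / 235467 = 17491.22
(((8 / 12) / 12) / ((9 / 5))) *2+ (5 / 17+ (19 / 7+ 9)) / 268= 275209 / 2583252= 0.11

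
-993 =-993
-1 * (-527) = 527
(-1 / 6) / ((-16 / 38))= 19 / 48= 0.40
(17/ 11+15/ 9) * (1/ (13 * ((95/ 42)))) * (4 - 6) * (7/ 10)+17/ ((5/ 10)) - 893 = -58357963/ 67925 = -859.15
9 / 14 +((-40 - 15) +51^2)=35653 / 14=2546.64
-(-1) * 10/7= 10/7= 1.43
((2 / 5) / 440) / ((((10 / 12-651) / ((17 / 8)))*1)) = -51 / 17164400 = -0.00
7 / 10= 0.70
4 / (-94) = -2 / 47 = -0.04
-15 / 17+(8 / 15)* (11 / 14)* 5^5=467185 / 357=1308.64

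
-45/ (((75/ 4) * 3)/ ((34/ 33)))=-136/ 165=-0.82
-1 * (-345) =345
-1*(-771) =771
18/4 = 9/2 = 4.50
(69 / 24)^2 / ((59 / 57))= 30153 / 3776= 7.99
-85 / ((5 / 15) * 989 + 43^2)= -255 / 6536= -0.04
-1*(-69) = 69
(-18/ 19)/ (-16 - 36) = 0.02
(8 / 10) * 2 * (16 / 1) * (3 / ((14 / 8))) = 43.89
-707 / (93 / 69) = -16261 / 31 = -524.55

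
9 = 9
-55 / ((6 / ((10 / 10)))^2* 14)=-55 / 504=-0.11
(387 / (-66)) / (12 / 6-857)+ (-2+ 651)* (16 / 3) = 7234201 / 2090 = 3461.34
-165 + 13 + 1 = -151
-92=-92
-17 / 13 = -1.31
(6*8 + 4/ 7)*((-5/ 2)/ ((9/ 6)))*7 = -1700/ 3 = -566.67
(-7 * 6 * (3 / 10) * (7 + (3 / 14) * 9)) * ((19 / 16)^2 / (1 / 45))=-3655125 / 512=-7138.92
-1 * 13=-13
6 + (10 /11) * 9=156 /11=14.18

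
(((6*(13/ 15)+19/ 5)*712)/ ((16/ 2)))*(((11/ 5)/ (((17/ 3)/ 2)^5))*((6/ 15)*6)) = 23.16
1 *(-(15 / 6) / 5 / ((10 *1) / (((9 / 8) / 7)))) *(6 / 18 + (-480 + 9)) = 1059 / 280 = 3.78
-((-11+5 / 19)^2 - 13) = -36923 / 361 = -102.28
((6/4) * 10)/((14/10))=10.71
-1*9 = -9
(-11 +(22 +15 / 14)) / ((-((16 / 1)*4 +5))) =-0.17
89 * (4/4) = 89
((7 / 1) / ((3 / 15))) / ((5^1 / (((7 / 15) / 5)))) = 49 / 75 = 0.65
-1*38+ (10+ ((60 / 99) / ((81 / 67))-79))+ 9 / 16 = -4530679 / 42768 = -105.94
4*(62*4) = 992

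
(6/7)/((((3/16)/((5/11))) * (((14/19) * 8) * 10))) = 19/539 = 0.04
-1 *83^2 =-6889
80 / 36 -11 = -79 / 9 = -8.78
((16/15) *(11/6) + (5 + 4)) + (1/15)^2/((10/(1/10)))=27389/2500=10.96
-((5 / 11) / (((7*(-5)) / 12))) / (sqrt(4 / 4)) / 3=4 / 77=0.05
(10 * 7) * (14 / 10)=98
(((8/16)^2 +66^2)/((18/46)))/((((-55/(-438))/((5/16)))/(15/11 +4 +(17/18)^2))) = 652275339625/3763584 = 173312.28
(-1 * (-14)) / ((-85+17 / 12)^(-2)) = 97806.43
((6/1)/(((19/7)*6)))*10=70/19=3.68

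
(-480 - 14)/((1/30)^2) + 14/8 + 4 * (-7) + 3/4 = -889251/2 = -444625.50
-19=-19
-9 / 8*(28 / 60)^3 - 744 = -2232343 / 3000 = -744.11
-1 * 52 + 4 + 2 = -46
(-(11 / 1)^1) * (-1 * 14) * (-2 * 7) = -2156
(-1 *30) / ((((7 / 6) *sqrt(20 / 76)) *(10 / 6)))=-108 *sqrt(95) / 35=-30.08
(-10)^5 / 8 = -12500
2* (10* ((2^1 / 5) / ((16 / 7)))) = 7 / 2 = 3.50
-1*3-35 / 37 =-146 / 37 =-3.95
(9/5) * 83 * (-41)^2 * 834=1047259638/5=209451927.60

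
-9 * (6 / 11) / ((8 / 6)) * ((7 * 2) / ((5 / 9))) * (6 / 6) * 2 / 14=-729 / 55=-13.25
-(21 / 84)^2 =-0.06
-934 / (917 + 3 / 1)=-467 / 460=-1.02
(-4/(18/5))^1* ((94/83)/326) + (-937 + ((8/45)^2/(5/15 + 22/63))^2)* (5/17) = -1186621803959959/4305727702125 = -275.59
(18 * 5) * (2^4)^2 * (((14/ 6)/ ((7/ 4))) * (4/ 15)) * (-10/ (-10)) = 8192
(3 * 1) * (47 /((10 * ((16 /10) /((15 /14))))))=2115 /224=9.44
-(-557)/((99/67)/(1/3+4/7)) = 341.06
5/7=0.71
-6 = -6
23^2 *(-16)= -8464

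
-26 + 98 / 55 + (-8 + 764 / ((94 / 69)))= 528.59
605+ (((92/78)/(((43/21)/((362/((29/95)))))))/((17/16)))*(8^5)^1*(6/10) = 3483613796759/275587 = 12640704.38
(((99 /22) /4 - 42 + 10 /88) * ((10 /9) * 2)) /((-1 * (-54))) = -17935 /10692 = -1.68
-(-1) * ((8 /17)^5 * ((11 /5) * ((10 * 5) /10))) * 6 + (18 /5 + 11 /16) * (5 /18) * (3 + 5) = 564867719 /51114852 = 11.05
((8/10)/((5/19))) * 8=608/25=24.32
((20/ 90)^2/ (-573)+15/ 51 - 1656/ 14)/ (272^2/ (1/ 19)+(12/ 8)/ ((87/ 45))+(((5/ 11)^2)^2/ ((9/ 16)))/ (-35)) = -553396912243802/ 6592907529682934751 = -0.00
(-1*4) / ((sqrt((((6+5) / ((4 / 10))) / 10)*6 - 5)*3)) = -4*sqrt(46) / 69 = -0.39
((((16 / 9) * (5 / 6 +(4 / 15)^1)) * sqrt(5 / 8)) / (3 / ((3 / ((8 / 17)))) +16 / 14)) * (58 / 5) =11.12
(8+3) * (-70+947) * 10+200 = 96670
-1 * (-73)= 73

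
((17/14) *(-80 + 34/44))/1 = -96.20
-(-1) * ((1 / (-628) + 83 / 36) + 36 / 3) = 40423 / 2826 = 14.30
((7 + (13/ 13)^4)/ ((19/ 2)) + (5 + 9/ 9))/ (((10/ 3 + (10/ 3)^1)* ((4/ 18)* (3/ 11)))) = 1287/ 76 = 16.93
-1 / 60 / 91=-1 / 5460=-0.00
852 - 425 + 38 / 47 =20107 / 47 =427.81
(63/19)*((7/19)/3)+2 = 2.41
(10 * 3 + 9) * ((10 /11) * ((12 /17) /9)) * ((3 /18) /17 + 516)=13684580 /9537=1434.89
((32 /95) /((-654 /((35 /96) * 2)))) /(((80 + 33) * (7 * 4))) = -1 /8424828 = -0.00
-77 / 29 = -2.66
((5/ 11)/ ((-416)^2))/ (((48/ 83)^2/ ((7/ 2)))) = 241115/ 8771862528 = 0.00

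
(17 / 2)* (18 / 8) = 153 / 8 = 19.12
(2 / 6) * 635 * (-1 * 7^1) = -4445 / 3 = -1481.67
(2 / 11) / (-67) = -2 / 737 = -0.00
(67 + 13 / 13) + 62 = 130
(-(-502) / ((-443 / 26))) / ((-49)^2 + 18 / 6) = -3263 / 266243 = -0.01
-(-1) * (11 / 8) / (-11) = -1 / 8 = -0.12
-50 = -50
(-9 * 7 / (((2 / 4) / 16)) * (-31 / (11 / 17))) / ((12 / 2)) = 177072 / 11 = 16097.45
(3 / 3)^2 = 1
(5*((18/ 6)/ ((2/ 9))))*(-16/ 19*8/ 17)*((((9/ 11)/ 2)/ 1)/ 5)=-7776/ 3553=-2.19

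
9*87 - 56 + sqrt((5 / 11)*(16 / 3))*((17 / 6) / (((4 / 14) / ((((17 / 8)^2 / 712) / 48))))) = 34391*sqrt(165) / 216539136 + 727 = 727.00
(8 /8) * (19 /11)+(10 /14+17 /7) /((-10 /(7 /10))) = 1.51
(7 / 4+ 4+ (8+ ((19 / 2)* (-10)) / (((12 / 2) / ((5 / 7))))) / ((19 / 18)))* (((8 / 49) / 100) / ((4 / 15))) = 4173 / 260680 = 0.02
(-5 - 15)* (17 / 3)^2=-5780 / 9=-642.22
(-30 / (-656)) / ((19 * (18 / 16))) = 5 / 2337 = 0.00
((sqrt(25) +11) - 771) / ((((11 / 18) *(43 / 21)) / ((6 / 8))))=-428085 / 946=-452.52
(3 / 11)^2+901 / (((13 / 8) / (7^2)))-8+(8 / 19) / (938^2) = 178553679393281 / 6573974407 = 27160.69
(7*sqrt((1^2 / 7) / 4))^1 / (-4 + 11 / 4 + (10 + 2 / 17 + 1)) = 0.13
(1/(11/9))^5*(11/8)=59049/117128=0.50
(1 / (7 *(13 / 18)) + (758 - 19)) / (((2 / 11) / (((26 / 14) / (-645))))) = -11.71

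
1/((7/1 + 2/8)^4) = 256/707281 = 0.00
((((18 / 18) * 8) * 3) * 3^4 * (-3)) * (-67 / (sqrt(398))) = 195372 * sqrt(398) / 199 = 19586.23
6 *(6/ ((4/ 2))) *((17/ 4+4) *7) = 2079/ 2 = 1039.50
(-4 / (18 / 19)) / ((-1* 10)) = 19 / 45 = 0.42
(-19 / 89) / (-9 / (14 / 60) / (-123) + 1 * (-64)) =287 / 85618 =0.00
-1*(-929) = 929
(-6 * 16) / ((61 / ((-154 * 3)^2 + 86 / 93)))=-635212096 / 1891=-335913.32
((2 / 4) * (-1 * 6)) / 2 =-3 / 2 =-1.50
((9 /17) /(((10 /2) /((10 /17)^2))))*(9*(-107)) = -173340 /4913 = -35.28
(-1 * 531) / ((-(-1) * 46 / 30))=-346.30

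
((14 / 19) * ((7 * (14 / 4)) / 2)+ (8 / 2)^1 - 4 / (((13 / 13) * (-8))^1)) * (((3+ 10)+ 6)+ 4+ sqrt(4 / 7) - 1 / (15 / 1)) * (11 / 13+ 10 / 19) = 174246 * sqrt(7) / 32851+ 9990104 / 23465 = 439.78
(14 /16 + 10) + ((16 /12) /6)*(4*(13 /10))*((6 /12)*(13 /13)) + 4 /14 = 29581 /2520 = 11.74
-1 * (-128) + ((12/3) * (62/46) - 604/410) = 621994/4715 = 131.92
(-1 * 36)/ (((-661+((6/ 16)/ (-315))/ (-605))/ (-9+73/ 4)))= 169230600/ 335920199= 0.50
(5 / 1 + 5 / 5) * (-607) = -3642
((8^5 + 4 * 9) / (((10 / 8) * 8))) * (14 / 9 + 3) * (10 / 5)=29888.09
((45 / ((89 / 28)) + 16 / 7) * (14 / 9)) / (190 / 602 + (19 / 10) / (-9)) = 61668880 / 251959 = 244.76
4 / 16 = 1 / 4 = 0.25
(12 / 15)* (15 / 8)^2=45 / 16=2.81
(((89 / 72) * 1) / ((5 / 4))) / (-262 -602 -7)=-0.00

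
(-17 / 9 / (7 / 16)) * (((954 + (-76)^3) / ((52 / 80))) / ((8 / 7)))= 22911920 / 9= 2545768.89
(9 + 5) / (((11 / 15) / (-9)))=-1890 / 11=-171.82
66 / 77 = 6 / 7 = 0.86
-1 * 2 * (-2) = 4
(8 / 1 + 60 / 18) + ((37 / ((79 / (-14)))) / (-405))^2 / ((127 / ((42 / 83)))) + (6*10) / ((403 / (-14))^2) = 6662826518788713074 / 584164121736250575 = 11.41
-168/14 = -12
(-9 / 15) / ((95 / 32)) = -96 / 475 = -0.20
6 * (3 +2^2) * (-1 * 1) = -42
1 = 1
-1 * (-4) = 4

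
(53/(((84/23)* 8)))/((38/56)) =1219/456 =2.67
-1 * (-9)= 9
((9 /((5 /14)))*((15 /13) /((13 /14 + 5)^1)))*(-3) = -15876 /1079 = -14.71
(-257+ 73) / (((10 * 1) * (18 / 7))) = -322 / 45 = -7.16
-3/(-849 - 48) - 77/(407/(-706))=1477695/11063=133.57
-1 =-1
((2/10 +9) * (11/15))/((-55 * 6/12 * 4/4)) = -92/375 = -0.25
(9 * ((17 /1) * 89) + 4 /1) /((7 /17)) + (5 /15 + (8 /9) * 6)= 694790 /21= 33085.24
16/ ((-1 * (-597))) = 16/ 597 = 0.03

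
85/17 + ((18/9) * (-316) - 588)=-1215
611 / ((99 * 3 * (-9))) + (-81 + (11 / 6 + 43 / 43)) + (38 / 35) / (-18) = -14679821 / 187110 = -78.46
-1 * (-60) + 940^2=883660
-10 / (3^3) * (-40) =400 / 27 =14.81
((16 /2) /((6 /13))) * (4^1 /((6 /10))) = 1040 /9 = 115.56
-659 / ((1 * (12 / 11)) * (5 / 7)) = -50743 / 60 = -845.72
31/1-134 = -103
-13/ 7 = -1.86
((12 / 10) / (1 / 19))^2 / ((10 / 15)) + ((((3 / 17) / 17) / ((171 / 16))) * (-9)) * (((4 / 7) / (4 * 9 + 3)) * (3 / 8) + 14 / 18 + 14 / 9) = 9740526014 / 12492025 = 779.74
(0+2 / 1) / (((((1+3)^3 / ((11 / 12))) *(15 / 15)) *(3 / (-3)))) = -11 / 384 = -0.03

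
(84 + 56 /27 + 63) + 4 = 4133 /27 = 153.07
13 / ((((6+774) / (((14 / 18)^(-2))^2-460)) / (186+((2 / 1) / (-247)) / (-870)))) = -21941260096129 / 15478526700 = -1417.53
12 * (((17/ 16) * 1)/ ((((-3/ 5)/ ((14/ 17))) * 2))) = -8.75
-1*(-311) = 311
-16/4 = -4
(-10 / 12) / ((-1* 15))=1 / 18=0.06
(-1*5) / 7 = -5 / 7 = -0.71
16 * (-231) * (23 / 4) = -21252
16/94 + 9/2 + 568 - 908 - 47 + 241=-13285/94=-141.33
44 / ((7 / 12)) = 528 / 7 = 75.43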